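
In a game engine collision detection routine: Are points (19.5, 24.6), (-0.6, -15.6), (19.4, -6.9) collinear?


Cross product: ((-0.6)-19.5)*((-6.9)-24.6) - ((-15.6)-24.6)*(19.4-19.5)
= 629.13

No, not collinear


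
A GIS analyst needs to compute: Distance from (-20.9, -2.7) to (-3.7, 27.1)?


dx=17.2, dy=29.8
d^2 = 17.2^2 + 29.8^2 = 1183.88
d = sqrt(1183.88) = 34.4076

34.4076


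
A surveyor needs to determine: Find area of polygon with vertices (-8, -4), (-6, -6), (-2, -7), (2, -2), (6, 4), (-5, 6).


Shoelace sum: ((-8)*(-6) - (-6)*(-4)) + ((-6)*(-7) - (-2)*(-6)) + ((-2)*(-2) - 2*(-7)) + (2*4 - 6*(-2)) + (6*6 - (-5)*4) + ((-5)*(-4) - (-8)*6)
= 216
Area = |216|/2 = 108

108


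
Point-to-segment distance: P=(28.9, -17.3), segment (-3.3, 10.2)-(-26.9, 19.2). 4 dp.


Project P onto AB: t = 0 (clamped to [0,1])
Closest point on segment: (-3.3, 10.2)
Distance: 42.3449

42.3449


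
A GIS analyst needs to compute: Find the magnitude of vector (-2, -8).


|u| = sqrt((-2)^2 + (-8)^2) = sqrt(68) = 8.2462

8.2462


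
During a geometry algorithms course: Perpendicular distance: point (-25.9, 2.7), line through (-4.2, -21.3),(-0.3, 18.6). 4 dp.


|cross product| = 959.43
|line direction| = sqrt(1607.22) = 40.0901
Distance = 959.43/sqrt(1607.22) = 23.9318

23.9318


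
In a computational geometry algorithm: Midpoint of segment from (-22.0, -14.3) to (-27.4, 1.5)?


M = (((-22)+(-27.4))/2, ((-14.3)+1.5)/2)
= (-24.7, -6.4)

(-24.7, -6.4)


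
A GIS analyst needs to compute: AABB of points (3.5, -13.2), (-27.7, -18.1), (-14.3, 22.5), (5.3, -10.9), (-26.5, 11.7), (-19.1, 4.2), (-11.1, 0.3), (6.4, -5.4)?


x range: [-27.7, 6.4]
y range: [-18.1, 22.5]
Bounding box: (-27.7,-18.1) to (6.4,22.5)

(-27.7,-18.1) to (6.4,22.5)


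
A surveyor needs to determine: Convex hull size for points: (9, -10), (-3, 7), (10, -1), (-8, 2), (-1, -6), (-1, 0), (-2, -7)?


Convex hull vertices (CCW): (-8, 2), (-2, -7), (9, -10), (10, -1), (-3, 7)
Count = 5

5


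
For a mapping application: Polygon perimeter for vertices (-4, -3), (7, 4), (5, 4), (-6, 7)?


Sides: (-4, -3)->(7, 4): sqrt(170) = 13.038405, (7, 4)->(5, 4): sqrt(4) = 2, (5, 4)->(-6, 7): sqrt(130) = 11.401754, (-6, 7)->(-4, -3): sqrt(104) = 10.198039
Sum = 36.638198
Perimeter = 36.6382

36.6382


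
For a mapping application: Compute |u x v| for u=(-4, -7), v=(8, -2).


|u x v| = |(-4)*(-2) - (-7)*8|
= |8 - (-56)| = 64

64


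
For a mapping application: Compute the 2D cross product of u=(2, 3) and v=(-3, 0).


u x v = u_x*v_y - u_y*v_x = 2*0 - 3*(-3)
= 0 - (-9) = 9

9


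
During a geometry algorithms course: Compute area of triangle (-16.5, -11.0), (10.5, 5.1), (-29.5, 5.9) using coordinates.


Area = |x_A(y_B-y_C) + x_B(y_C-y_A) + x_C(y_A-y_B)|/2
= |13.2 + 177.45 + 474.95|/2
= 665.6/2 = 332.8

332.8


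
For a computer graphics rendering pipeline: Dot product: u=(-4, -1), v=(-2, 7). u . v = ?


u . v = u_x*v_x + u_y*v_y = (-4)*(-2) + (-1)*7
= 8 + (-7) = 1

1


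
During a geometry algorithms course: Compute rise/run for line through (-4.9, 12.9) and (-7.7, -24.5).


slope = (y2-y1)/(x2-x1) = ((-24.5)-12.9)/((-7.7)-(-4.9)) = (-37.4)/(-2.8) = 13.3571

13.3571


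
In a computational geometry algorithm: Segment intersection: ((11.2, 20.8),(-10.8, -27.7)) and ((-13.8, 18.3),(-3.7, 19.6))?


Cross products: d1=-7.25, d2=-468.5, d3=-1157.5, d4=-696.25
d1*d2 < 0 and d3*d4 < 0? no

No, they don't intersect


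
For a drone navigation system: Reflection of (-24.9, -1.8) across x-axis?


Reflection over x-axis: (x,y) -> (x,-y)
(-24.9, -1.8) -> (-24.9, 1.8)

(-24.9, 1.8)


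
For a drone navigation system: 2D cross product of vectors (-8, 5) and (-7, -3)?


u x v = u_x*v_y - u_y*v_x = (-8)*(-3) - 5*(-7)
= 24 - (-35) = 59

59


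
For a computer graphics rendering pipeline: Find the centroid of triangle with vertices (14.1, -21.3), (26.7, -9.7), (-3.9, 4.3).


Centroid = ((x_A+x_B+x_C)/3, (y_A+y_B+y_C)/3)
= ((14.1+26.7+(-3.9))/3, ((-21.3)+(-9.7)+4.3)/3)
= (12.3, -8.9)

(12.3, -8.9)


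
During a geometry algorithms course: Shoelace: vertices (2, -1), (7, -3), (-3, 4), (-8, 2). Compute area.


Shoelace sum: (2*(-3) - 7*(-1)) + (7*4 - (-3)*(-3)) + ((-3)*2 - (-8)*4) + ((-8)*(-1) - 2*2)
= 50
Area = |50|/2 = 25

25


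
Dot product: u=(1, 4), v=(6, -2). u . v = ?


u . v = u_x*v_x + u_y*v_y = 1*6 + 4*(-2)
= 6 + (-8) = -2

-2


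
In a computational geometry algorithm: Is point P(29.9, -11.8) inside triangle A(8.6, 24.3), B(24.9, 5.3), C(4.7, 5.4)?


Cross products: AB x AP = -183.73, BC x BP = 344.92, CA x CP = -543.36
All same sign? no

No, outside


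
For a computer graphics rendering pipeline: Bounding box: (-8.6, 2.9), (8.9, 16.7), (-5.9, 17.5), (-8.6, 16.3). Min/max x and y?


x range: [-8.6, 8.9]
y range: [2.9, 17.5]
Bounding box: (-8.6,2.9) to (8.9,17.5)

(-8.6,2.9) to (8.9,17.5)


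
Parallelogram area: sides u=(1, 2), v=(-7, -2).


|u x v| = |1*(-2) - 2*(-7)|
= |(-2) - (-14)| = 12

12


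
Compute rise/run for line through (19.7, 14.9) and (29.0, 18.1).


slope = (y2-y1)/(x2-x1) = (18.1-14.9)/(29-19.7) = 3.2/9.3 = 0.3441

0.3441


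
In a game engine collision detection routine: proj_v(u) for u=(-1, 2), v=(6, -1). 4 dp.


u.v = -8, |v| = sqrt(37) = 6.0828
Scalar projection = u.v / |v| = -8 / sqrt(37) = -1.3152

-1.3152


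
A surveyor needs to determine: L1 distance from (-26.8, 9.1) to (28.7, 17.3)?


|(-26.8)-28.7| + |9.1-17.3| = 55.5 + 8.2 = 63.7

63.7


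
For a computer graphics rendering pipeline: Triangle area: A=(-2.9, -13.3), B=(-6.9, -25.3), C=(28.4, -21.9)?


Area = |x_A(y_B-y_C) + x_B(y_C-y_A) + x_C(y_A-y_B)|/2
= |9.86 + 59.34 + 340.8|/2
= 410/2 = 205

205


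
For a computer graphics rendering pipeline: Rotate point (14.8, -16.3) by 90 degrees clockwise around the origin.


90° CW: (x,y) -> (y, -x)
(14.8,-16.3) -> (-16.3, -14.8)

(-16.3, -14.8)


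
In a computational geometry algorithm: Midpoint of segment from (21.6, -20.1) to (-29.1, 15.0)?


M = ((21.6+(-29.1))/2, ((-20.1)+15)/2)
= (-3.75, -2.55)

(-3.75, -2.55)


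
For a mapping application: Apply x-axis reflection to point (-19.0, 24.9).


Reflection over x-axis: (x,y) -> (x,-y)
(-19, 24.9) -> (-19, -24.9)

(-19, -24.9)


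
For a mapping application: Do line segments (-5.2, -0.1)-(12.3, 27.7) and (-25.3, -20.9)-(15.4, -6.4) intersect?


Cross products: d1=555.11, d2=1432.82, d3=194.78, d4=-682.93
d1*d2 < 0 and d3*d4 < 0? no

No, they don't intersect


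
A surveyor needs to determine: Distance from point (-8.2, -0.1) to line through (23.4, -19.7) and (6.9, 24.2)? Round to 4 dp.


|cross product| = 1063.84
|line direction| = sqrt(2199.46) = 46.8984
Distance = 1063.84/sqrt(2199.46) = 22.6839

22.6839


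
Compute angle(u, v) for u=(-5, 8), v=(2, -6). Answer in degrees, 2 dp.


u.v = -58, |u| = sqrt(89) = 9.434, |v| = sqrt(40) = 6.3246
cos(theta) = u.v/(|u||v|) = -58/sqrt(3560) = -0.972082
theta = acos(-0.972082) = 166.43 degrees

166.43 degrees


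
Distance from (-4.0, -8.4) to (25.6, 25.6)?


dx=29.6, dy=34
d^2 = 29.6^2 + 34^2 = 2032.16
d = sqrt(2032.16) = 45.0795

45.0795


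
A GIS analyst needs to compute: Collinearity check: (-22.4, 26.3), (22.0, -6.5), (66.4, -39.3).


Cross product: (22-(-22.4))*((-39.3)-26.3) - ((-6.5)-26.3)*(66.4-(-22.4))
= 0

Yes, collinear


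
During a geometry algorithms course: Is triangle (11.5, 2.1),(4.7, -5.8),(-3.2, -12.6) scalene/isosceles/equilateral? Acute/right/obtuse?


Side lengths squared: AB^2=108.65, BC^2=108.65, CA^2=432.18
Sorted: [108.65, 108.65, 432.18]
By sides: Isosceles, By angles: Obtuse

Isosceles, Obtuse


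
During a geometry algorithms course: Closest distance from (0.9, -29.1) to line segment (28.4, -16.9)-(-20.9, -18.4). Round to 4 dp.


Project P onto AB: t = 0.5648 (clamped to [0,1])
Closest point on segment: (0.5546, -17.7472)
Distance: 11.358

11.358


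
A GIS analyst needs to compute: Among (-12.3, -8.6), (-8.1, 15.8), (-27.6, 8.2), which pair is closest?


d(P0,P1) = 24.7588, d(P0,P2) = 22.7229, d(P1,P2) = 20.9287
Closest: P1 and P2

Closest pair: (-8.1, 15.8) and (-27.6, 8.2), distance = 20.9287


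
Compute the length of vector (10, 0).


|u| = sqrt(10^2 + 0^2) = sqrt(100) = 10

10


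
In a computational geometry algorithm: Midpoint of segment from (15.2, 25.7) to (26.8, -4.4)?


M = ((15.2+26.8)/2, (25.7+(-4.4))/2)
= (21, 10.65)

(21, 10.65)


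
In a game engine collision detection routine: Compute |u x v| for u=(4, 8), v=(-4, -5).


|u x v| = |4*(-5) - 8*(-4)|
= |(-20) - (-32)| = 12

12


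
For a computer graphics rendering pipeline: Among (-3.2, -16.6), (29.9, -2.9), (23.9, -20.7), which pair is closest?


d(P0,P1) = 35.8232, d(P0,P2) = 27.4084, d(P1,P2) = 18.784
Closest: P1 and P2

Closest pair: (29.9, -2.9) and (23.9, -20.7), distance = 18.784


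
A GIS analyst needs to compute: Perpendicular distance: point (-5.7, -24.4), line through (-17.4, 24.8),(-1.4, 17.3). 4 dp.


|cross product| = 699.45
|line direction| = sqrt(312.25) = 17.6706
Distance = 699.45/sqrt(312.25) = 39.5827

39.5827


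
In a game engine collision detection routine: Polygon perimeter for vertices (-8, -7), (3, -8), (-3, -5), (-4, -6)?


Sides: (-8, -7)->(3, -8): sqrt(122) = 11.045361, (3, -8)->(-3, -5): sqrt(45) = 6.708204, (-3, -5)->(-4, -6): sqrt(2) = 1.414214, (-4, -6)->(-8, -7): sqrt(17) = 4.123106
Sum = 23.290885
Perimeter = 23.2909

23.2909


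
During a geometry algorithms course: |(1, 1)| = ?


|u| = sqrt(1^2 + 1^2) = sqrt(2) = 1.4142

1.4142


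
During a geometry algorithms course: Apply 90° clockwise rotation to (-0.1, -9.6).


90° CW: (x,y) -> (y, -x)
(-0.1,-9.6) -> (-9.6, 0.1)

(-9.6, 0.1)


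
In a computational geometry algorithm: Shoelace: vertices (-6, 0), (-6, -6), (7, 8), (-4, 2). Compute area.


Shoelace sum: ((-6)*(-6) - (-6)*0) + ((-6)*8 - 7*(-6)) + (7*2 - (-4)*8) + ((-4)*0 - (-6)*2)
= 88
Area = |88|/2 = 44

44


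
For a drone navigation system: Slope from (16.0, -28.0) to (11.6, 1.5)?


slope = (y2-y1)/(x2-x1) = (1.5-(-28))/(11.6-16) = 29.5/(-4.4) = -6.7045

-6.7045


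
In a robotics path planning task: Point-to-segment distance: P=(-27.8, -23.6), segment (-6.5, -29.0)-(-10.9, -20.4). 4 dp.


Project P onto AB: t = 1 (clamped to [0,1])
Closest point on segment: (-10.9, -20.4)
Distance: 17.2003

17.2003


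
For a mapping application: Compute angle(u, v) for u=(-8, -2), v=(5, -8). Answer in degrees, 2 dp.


u.v = -24, |u| = sqrt(68) = 8.2462, |v| = sqrt(89) = 9.434
cos(theta) = u.v/(|u||v|) = -24/sqrt(6052) = -0.308505
theta = acos(-0.308505) = 107.97 degrees

107.97 degrees


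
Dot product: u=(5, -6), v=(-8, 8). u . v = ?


u . v = u_x*v_x + u_y*v_y = 5*(-8) + (-6)*8
= (-40) + (-48) = -88

-88


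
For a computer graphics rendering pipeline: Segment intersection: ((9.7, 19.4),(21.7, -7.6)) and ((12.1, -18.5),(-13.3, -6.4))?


Cross products: d1=-933.62, d2=-393.02, d3=-390, d4=-930.6
d1*d2 < 0 and d3*d4 < 0? no

No, they don't intersect


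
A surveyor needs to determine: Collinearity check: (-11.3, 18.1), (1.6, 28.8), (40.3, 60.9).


Cross product: (1.6-(-11.3))*(60.9-18.1) - (28.8-18.1)*(40.3-(-11.3))
= 0

Yes, collinear


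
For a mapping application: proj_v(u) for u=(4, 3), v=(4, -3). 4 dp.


u.v = 7, |v| = sqrt(25) = 5
Scalar projection = u.v / |v| = 7 / sqrt(25) = 1.4

1.4


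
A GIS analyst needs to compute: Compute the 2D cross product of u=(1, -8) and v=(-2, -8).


u x v = u_x*v_y - u_y*v_x = 1*(-8) - (-8)*(-2)
= (-8) - 16 = -24

-24


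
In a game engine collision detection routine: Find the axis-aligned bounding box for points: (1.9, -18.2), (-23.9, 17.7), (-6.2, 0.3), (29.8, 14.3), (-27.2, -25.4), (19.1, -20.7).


x range: [-27.2, 29.8]
y range: [-25.4, 17.7]
Bounding box: (-27.2,-25.4) to (29.8,17.7)

(-27.2,-25.4) to (29.8,17.7)


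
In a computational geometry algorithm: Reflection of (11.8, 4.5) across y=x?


Reflection over y=x: (x,y) -> (y,x)
(11.8, 4.5) -> (4.5, 11.8)

(4.5, 11.8)


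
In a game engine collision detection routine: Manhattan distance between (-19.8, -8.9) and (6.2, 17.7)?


|(-19.8)-6.2| + |(-8.9)-17.7| = 26 + 26.6 = 52.6

52.6


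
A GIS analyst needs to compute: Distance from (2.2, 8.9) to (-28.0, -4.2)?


dx=-30.2, dy=-13.1
d^2 = (-30.2)^2 + (-13.1)^2 = 1083.65
d = sqrt(1083.65) = 32.9188

32.9188


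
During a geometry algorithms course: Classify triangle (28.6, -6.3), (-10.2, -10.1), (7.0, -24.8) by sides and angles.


Side lengths squared: AB^2=1519.88, BC^2=511.93, CA^2=808.81
Sorted: [511.93, 808.81, 1519.88]
By sides: Scalene, By angles: Obtuse

Scalene, Obtuse


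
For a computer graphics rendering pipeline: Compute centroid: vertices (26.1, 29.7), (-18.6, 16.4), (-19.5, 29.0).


Centroid = ((x_A+x_B+x_C)/3, (y_A+y_B+y_C)/3)
= ((26.1+(-18.6)+(-19.5))/3, (29.7+16.4+29)/3)
= (-4, 25.0333)

(-4, 25.0333)


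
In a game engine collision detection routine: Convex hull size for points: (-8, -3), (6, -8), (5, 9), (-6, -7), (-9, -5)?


Convex hull vertices (CCW): (-9, -5), (-6, -7), (6, -8), (5, 9), (-8, -3)
Count = 5

5


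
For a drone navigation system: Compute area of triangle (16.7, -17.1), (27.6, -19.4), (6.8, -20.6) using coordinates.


Area = |x_A(y_B-y_C) + x_B(y_C-y_A) + x_C(y_A-y_B)|/2
= |20.04 + (-96.6) + 15.64|/2
= 60.92/2 = 30.46

30.46


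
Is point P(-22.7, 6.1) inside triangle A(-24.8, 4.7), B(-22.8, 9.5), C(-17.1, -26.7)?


Cross products: AB x AP = -7.28, BC x BP = -15.76, CA x CP = -76.72
All same sign? yes

Yes, inside


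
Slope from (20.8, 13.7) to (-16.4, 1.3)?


slope = (y2-y1)/(x2-x1) = (1.3-13.7)/((-16.4)-20.8) = (-12.4)/(-37.2) = 0.3333

0.3333


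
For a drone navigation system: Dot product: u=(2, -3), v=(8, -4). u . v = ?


u . v = u_x*v_x + u_y*v_y = 2*8 + (-3)*(-4)
= 16 + 12 = 28

28


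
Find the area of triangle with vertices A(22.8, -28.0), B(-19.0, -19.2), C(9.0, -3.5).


Area = |x_A(y_B-y_C) + x_B(y_C-y_A) + x_C(y_A-y_B)|/2
= |(-357.96) + (-465.5) + (-79.2)|/2
= 902.66/2 = 451.33

451.33


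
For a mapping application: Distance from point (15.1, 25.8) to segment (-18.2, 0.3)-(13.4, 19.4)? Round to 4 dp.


Project P onto AB: t = 1 (clamped to [0,1])
Closest point on segment: (13.4, 19.4)
Distance: 6.6219

6.6219


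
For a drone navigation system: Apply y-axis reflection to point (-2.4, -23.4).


Reflection over y-axis: (x,y) -> (-x,y)
(-2.4, -23.4) -> (2.4, -23.4)

(2.4, -23.4)


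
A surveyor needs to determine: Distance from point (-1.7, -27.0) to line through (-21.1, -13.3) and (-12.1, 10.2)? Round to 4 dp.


|cross product| = 579.2
|line direction| = sqrt(633.25) = 25.1645
Distance = 579.2/sqrt(633.25) = 23.0166

23.0166


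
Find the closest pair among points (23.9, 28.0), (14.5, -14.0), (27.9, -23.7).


d(P0,P1) = 43.0391, d(P0,P2) = 51.8545, d(P1,P2) = 16.5424
Closest: P1 and P2

Closest pair: (14.5, -14.0) and (27.9, -23.7), distance = 16.5424


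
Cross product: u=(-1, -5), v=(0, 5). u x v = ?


u x v = u_x*v_y - u_y*v_x = (-1)*5 - (-5)*0
= (-5) - 0 = -5

-5


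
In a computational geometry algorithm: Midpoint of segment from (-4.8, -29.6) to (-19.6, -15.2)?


M = (((-4.8)+(-19.6))/2, ((-29.6)+(-15.2))/2)
= (-12.2, -22.4)

(-12.2, -22.4)


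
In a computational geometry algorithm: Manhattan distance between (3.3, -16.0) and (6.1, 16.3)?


|3.3-6.1| + |(-16)-16.3| = 2.8 + 32.3 = 35.1

35.1


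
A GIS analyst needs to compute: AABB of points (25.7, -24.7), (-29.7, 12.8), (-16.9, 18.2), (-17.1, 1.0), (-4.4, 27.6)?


x range: [-29.7, 25.7]
y range: [-24.7, 27.6]
Bounding box: (-29.7,-24.7) to (25.7,27.6)

(-29.7,-24.7) to (25.7,27.6)


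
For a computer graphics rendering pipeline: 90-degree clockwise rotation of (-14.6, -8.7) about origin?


90° CW: (x,y) -> (y, -x)
(-14.6,-8.7) -> (-8.7, 14.6)

(-8.7, 14.6)


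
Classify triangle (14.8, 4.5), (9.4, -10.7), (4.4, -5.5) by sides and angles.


Side lengths squared: AB^2=260.2, BC^2=52.04, CA^2=208.16
Sorted: [52.04, 208.16, 260.2]
By sides: Scalene, By angles: Right

Scalene, Right


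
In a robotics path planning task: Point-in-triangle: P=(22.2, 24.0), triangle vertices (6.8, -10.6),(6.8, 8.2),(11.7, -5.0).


Cross products: AB x AP = -289.52, BC x BP = 280.7, CA x CP = -83.3
All same sign? no

No, outside


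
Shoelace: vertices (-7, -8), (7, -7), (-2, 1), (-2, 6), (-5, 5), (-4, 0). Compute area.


Shoelace sum: ((-7)*(-7) - 7*(-8)) + (7*1 - (-2)*(-7)) + ((-2)*6 - (-2)*1) + ((-2)*5 - (-5)*6) + ((-5)*0 - (-4)*5) + ((-4)*(-8) - (-7)*0)
= 160
Area = |160|/2 = 80

80


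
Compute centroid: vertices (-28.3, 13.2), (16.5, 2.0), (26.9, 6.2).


Centroid = ((x_A+x_B+x_C)/3, (y_A+y_B+y_C)/3)
= (((-28.3)+16.5+26.9)/3, (13.2+2+6.2)/3)
= (5.0333, 7.1333)

(5.0333, 7.1333)


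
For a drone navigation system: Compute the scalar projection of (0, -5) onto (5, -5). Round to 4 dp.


u.v = 25, |v| = sqrt(50) = 7.0711
Scalar projection = u.v / |v| = 25 / sqrt(50) = 3.5355

3.5355


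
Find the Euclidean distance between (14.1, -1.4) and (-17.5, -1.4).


dx=-31.6, dy=0
d^2 = (-31.6)^2 + 0^2 = 998.56
d = sqrt(998.56) = 31.6

31.6


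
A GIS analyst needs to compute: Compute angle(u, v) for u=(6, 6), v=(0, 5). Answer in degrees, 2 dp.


u.v = 30, |u| = sqrt(72) = 8.4853, |v| = sqrt(25) = 5
cos(theta) = u.v/(|u||v|) = 30/sqrt(1800) = 0.707107
theta = acos(0.707107) = 45 degrees

45 degrees


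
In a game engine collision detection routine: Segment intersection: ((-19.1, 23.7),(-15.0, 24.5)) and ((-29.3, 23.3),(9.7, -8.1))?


Cross products: d1=335.88, d2=495.82, d3=6.52, d4=-153.42
d1*d2 < 0 and d3*d4 < 0? no

No, they don't intersect


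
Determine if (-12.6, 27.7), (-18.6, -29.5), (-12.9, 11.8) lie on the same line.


Cross product: ((-18.6)-(-12.6))*(11.8-27.7) - ((-29.5)-27.7)*((-12.9)-(-12.6))
= 78.24

No, not collinear


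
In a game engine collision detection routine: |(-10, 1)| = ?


|u| = sqrt((-10)^2 + 1^2) = sqrt(101) = 10.0499

10.0499


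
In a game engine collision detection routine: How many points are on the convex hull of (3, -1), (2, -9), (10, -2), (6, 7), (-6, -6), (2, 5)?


Convex hull vertices (CCW): (-6, -6), (2, -9), (10, -2), (6, 7), (2, 5)
Count = 5

5


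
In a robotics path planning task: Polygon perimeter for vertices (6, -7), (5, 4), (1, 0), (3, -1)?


Sides: (6, -7)->(5, 4): sqrt(122) = 11.045361, (5, 4)->(1, 0): sqrt(32) = 5.656854, (1, 0)->(3, -1): sqrt(5) = 2.236068, (3, -1)->(6, -7): sqrt(45) = 6.708204
Sum = 25.646487
Perimeter = 25.6465

25.6465


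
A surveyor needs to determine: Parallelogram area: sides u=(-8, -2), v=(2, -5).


|u x v| = |(-8)*(-5) - (-2)*2|
= |40 - (-4)| = 44

44


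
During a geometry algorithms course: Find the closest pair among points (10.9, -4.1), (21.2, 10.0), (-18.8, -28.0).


d(P0,P1) = 17.4614, d(P0,P2) = 38.1222, d(P1,P2) = 55.1725
Closest: P0 and P1

Closest pair: (10.9, -4.1) and (21.2, 10.0), distance = 17.4614


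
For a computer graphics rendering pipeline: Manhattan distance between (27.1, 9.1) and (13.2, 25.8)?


|27.1-13.2| + |9.1-25.8| = 13.9 + 16.7 = 30.6

30.6


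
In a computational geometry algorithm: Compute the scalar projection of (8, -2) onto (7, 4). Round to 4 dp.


u.v = 48, |v| = sqrt(65) = 8.0623
Scalar projection = u.v / |v| = 48 / sqrt(65) = 5.9537

5.9537


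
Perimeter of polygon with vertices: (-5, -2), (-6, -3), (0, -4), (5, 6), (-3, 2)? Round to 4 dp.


Sides: (-5, -2)->(-6, -3): sqrt(2) = 1.414214, (-6, -3)->(0, -4): sqrt(37) = 6.082763, (0, -4)->(5, 6): sqrt(125) = 11.18034, (5, 6)->(-3, 2): sqrt(80) = 8.944272, (-3, 2)->(-5, -2): sqrt(20) = 4.472136
Sum = 32.093725
Perimeter = 32.0937

32.0937


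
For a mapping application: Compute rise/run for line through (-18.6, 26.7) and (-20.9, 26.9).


slope = (y2-y1)/(x2-x1) = (26.9-26.7)/((-20.9)-(-18.6)) = 0.2/(-2.3) = -0.087

-0.087


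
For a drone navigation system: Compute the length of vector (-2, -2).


|u| = sqrt((-2)^2 + (-2)^2) = sqrt(8) = 2.8284

2.8284


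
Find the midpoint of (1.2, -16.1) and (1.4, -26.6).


M = ((1.2+1.4)/2, ((-16.1)+(-26.6))/2)
= (1.3, -21.35)

(1.3, -21.35)


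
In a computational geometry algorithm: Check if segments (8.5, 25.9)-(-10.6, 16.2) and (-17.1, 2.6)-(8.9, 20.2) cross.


Cross products: d1=155.24, d2=239.2, d3=196.71, d4=112.75
d1*d2 < 0 and d3*d4 < 0? no

No, they don't intersect


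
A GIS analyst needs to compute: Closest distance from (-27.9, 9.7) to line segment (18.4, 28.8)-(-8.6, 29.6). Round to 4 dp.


Project P onto AB: t = 1 (clamped to [0,1])
Closest point on segment: (-8.6, 29.6)
Distance: 27.7218

27.7218


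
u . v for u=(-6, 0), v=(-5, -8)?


u . v = u_x*v_x + u_y*v_y = (-6)*(-5) + 0*(-8)
= 30 + 0 = 30

30


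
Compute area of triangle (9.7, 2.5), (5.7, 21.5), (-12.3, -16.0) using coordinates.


Area = |x_A(y_B-y_C) + x_B(y_C-y_A) + x_C(y_A-y_B)|/2
= |363.75 + (-105.45) + 233.7|/2
= 492/2 = 246

246


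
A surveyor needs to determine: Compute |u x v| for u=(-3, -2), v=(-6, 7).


|u x v| = |(-3)*7 - (-2)*(-6)|
= |(-21) - 12| = 33

33


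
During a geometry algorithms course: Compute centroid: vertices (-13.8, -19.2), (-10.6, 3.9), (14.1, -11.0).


Centroid = ((x_A+x_B+x_C)/3, (y_A+y_B+y_C)/3)
= (((-13.8)+(-10.6)+14.1)/3, ((-19.2)+3.9+(-11))/3)
= (-3.4333, -8.7667)

(-3.4333, -8.7667)


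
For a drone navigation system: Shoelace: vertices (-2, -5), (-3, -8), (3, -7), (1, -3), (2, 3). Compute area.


Shoelace sum: ((-2)*(-8) - (-3)*(-5)) + ((-3)*(-7) - 3*(-8)) + (3*(-3) - 1*(-7)) + (1*3 - 2*(-3)) + (2*(-5) - (-2)*3)
= 49
Area = |49|/2 = 24.5

24.5


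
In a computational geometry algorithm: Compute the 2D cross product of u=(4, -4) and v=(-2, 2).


u x v = u_x*v_y - u_y*v_x = 4*2 - (-4)*(-2)
= 8 - 8 = 0

0


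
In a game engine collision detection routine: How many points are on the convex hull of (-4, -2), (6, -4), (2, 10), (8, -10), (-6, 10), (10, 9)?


Convex hull vertices (CCW): (-6, 10), (-4, -2), (8, -10), (10, 9), (2, 10)
Count = 5

5


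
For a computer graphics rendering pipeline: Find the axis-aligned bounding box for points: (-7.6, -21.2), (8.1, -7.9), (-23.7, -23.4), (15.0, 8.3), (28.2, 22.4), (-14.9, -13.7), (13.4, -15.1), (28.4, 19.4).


x range: [-23.7, 28.4]
y range: [-23.4, 22.4]
Bounding box: (-23.7,-23.4) to (28.4,22.4)

(-23.7,-23.4) to (28.4,22.4)


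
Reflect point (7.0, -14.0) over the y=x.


Reflection over y=x: (x,y) -> (y,x)
(7, -14) -> (-14, 7)

(-14, 7)


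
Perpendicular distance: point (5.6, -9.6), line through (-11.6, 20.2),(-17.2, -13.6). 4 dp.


|cross product| = 748.24
|line direction| = sqrt(1173.8) = 34.2608
Distance = 748.24/sqrt(1173.8) = 21.8396

21.8396


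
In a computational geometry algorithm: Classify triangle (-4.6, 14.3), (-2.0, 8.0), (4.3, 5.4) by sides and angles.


Side lengths squared: AB^2=46.45, BC^2=46.45, CA^2=158.42
Sorted: [46.45, 46.45, 158.42]
By sides: Isosceles, By angles: Obtuse

Isosceles, Obtuse


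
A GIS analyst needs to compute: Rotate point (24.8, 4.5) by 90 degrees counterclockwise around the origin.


90° CCW: (x,y) -> (-y, x)
(24.8,4.5) -> (-4.5, 24.8)

(-4.5, 24.8)


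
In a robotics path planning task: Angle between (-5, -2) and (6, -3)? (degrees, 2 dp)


u.v = -24, |u| = sqrt(29) = 5.3852, |v| = sqrt(45) = 6.7082
cos(theta) = u.v/(|u||v|) = -24/sqrt(1305) = -0.664364
theta = acos(-0.664364) = 131.63 degrees

131.63 degrees


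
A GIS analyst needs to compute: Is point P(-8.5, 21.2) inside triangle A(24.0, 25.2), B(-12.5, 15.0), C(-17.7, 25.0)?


Cross products: AB x AP = -185.5, BC x BP = -72.24, CA x CP = -160.3
All same sign? yes

Yes, inside


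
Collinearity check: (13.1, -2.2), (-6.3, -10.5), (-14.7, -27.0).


Cross product: ((-6.3)-13.1)*((-27)-(-2.2)) - ((-10.5)-(-2.2))*((-14.7)-13.1)
= 250.38

No, not collinear


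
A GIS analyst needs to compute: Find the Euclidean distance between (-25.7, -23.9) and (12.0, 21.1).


dx=37.7, dy=45
d^2 = 37.7^2 + 45^2 = 3446.29
d = sqrt(3446.29) = 58.7051

58.7051


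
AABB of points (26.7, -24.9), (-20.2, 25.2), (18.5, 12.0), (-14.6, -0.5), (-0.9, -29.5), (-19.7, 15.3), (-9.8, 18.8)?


x range: [-20.2, 26.7]
y range: [-29.5, 25.2]
Bounding box: (-20.2,-29.5) to (26.7,25.2)

(-20.2,-29.5) to (26.7,25.2)


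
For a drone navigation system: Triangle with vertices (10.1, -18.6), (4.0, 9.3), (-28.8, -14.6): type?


Side lengths squared: AB^2=815.62, BC^2=1647.05, CA^2=1529.21
Sorted: [815.62, 1529.21, 1647.05]
By sides: Scalene, By angles: Acute

Scalene, Acute


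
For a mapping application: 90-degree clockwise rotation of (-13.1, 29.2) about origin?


90° CW: (x,y) -> (y, -x)
(-13.1,29.2) -> (29.2, 13.1)

(29.2, 13.1)


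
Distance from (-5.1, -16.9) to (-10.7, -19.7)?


dx=-5.6, dy=-2.8
d^2 = (-5.6)^2 + (-2.8)^2 = 39.2
d = sqrt(39.2) = 6.261

6.261


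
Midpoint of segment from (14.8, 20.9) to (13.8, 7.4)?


M = ((14.8+13.8)/2, (20.9+7.4)/2)
= (14.3, 14.15)

(14.3, 14.15)


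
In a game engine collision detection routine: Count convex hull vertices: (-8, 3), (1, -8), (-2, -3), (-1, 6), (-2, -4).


Convex hull vertices (CCW): (-8, 3), (1, -8), (-1, 6)
Count = 3

3


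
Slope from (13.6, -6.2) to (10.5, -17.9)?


slope = (y2-y1)/(x2-x1) = ((-17.9)-(-6.2))/(10.5-13.6) = (-11.7)/(-3.1) = 3.7742

3.7742


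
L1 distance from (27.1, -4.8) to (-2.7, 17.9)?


|27.1-(-2.7)| + |(-4.8)-17.9| = 29.8 + 22.7 = 52.5

52.5


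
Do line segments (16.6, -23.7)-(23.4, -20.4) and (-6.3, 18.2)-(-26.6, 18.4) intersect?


Cross products: d1=845.99, d2=777.64, d3=360.49, d4=428.84
d1*d2 < 0 and d3*d4 < 0? no

No, they don't intersect


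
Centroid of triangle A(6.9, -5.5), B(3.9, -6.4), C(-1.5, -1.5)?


Centroid = ((x_A+x_B+x_C)/3, (y_A+y_B+y_C)/3)
= ((6.9+3.9+(-1.5))/3, ((-5.5)+(-6.4)+(-1.5))/3)
= (3.1, -4.4667)

(3.1, -4.4667)


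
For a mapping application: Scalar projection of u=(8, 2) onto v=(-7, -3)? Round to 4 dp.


u.v = -62, |v| = sqrt(58) = 7.6158
Scalar projection = u.v / |v| = -62 / sqrt(58) = -8.141

-8.141


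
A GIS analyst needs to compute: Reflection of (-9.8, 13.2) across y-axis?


Reflection over y-axis: (x,y) -> (-x,y)
(-9.8, 13.2) -> (9.8, 13.2)

(9.8, 13.2)


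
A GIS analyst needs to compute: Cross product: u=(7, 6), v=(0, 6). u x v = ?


u x v = u_x*v_y - u_y*v_x = 7*6 - 6*0
= 42 - 0 = 42

42


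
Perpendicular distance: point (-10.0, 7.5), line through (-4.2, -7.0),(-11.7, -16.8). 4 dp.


|cross product| = 165.59
|line direction| = sqrt(152.29) = 12.3406
Distance = 165.59/sqrt(152.29) = 13.4183

13.4183


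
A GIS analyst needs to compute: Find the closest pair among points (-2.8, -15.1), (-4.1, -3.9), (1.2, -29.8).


d(P0,P1) = 11.2752, d(P0,P2) = 15.2345, d(P1,P2) = 26.4367
Closest: P0 and P1

Closest pair: (-2.8, -15.1) and (-4.1, -3.9), distance = 11.2752


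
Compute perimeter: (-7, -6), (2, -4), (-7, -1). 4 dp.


Sides: (-7, -6)->(2, -4): sqrt(85) = 9.219544, (2, -4)->(-7, -1): sqrt(90) = 9.486833, (-7, -1)->(-7, -6): sqrt(25) = 5
Sum = 23.706377
Perimeter = 23.7064

23.7064


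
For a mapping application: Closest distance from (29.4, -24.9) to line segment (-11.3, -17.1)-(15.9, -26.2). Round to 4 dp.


Project P onto AB: t = 1 (clamped to [0,1])
Closest point on segment: (15.9, -26.2)
Distance: 13.5624

13.5624


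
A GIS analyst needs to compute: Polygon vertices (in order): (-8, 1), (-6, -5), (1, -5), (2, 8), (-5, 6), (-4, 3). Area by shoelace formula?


Shoelace sum: ((-8)*(-5) - (-6)*1) + ((-6)*(-5) - 1*(-5)) + (1*8 - 2*(-5)) + (2*6 - (-5)*8) + ((-5)*3 - (-4)*6) + ((-4)*1 - (-8)*3)
= 180
Area = |180|/2 = 90

90


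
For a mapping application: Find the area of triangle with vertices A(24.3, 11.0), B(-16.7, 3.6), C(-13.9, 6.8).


Area = |x_A(y_B-y_C) + x_B(y_C-y_A) + x_C(y_A-y_B)|/2
= |(-77.76) + 70.14 + (-102.86)|/2
= 110.48/2 = 55.24

55.24


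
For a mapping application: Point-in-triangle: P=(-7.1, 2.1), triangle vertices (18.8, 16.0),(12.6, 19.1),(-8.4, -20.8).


Cross products: AB x AP = 166.47, BC x BP = -429.03, CA x CP = 575.04
All same sign? no

No, outside


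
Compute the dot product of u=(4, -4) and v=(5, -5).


u . v = u_x*v_x + u_y*v_y = 4*5 + (-4)*(-5)
= 20 + 20 = 40

40


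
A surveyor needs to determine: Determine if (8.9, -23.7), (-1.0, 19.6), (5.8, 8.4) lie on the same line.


Cross product: ((-1)-8.9)*(8.4-(-23.7)) - (19.6-(-23.7))*(5.8-8.9)
= -183.56

No, not collinear


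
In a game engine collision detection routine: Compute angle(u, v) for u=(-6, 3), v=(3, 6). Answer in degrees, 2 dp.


u.v = 0, |u| = sqrt(45) = 6.7082, |v| = sqrt(45) = 6.7082
cos(theta) = u.v/(|u||v|) = 0/sqrt(2025) = 0
theta = acos(0) = 90 degrees

90 degrees


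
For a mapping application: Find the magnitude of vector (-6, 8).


|u| = sqrt((-6)^2 + 8^2) = sqrt(100) = 10

10


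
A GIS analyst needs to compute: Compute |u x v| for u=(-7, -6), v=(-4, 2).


|u x v| = |(-7)*2 - (-6)*(-4)|
= |(-14) - 24| = 38

38


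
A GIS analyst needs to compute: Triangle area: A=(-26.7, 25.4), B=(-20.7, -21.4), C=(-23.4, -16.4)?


Area = |x_A(y_B-y_C) + x_B(y_C-y_A) + x_C(y_A-y_B)|/2
= |133.5 + 865.26 + (-1095.12)|/2
= 96.36/2 = 48.18

48.18


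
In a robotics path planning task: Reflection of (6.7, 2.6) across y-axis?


Reflection over y-axis: (x,y) -> (-x,y)
(6.7, 2.6) -> (-6.7, 2.6)

(-6.7, 2.6)


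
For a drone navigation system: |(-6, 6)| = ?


|u| = sqrt((-6)^2 + 6^2) = sqrt(72) = 8.4853

8.4853


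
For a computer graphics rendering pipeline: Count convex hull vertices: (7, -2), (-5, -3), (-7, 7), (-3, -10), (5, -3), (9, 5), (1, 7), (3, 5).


Convex hull vertices (CCW): (-7, 7), (-5, -3), (-3, -10), (7, -2), (9, 5), (1, 7)
Count = 6

6


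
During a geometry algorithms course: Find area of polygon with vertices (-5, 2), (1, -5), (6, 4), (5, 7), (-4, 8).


Shoelace sum: ((-5)*(-5) - 1*2) + (1*4 - 6*(-5)) + (6*7 - 5*4) + (5*8 - (-4)*7) + ((-4)*2 - (-5)*8)
= 179
Area = |179|/2 = 89.5

89.5


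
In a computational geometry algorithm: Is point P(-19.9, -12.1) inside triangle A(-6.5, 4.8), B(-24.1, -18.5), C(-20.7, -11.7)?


Cross products: AB x AP = -14.78, BC x BP = -6.8, CA x CP = -18.88
All same sign? yes

Yes, inside


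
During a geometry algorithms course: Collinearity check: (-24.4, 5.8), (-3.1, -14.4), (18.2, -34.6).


Cross product: ((-3.1)-(-24.4))*((-34.6)-5.8) - ((-14.4)-5.8)*(18.2-(-24.4))
= 0

Yes, collinear


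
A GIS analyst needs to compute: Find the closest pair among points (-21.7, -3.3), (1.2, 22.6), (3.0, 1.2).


d(P0,P1) = 34.572, d(P0,P2) = 25.1066, d(P1,P2) = 21.4756
Closest: P1 and P2

Closest pair: (1.2, 22.6) and (3.0, 1.2), distance = 21.4756


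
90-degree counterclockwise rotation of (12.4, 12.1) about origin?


90° CCW: (x,y) -> (-y, x)
(12.4,12.1) -> (-12.1, 12.4)

(-12.1, 12.4)


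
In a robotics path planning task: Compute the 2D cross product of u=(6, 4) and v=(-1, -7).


u x v = u_x*v_y - u_y*v_x = 6*(-7) - 4*(-1)
= (-42) - (-4) = -38

-38


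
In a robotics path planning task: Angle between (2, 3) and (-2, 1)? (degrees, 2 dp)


u.v = -1, |u| = sqrt(13) = 3.6056, |v| = sqrt(5) = 2.2361
cos(theta) = u.v/(|u||v|) = -1/sqrt(65) = -0.124035
theta = acos(-0.124035) = 97.13 degrees

97.13 degrees


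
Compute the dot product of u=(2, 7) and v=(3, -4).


u . v = u_x*v_x + u_y*v_y = 2*3 + 7*(-4)
= 6 + (-28) = -22

-22


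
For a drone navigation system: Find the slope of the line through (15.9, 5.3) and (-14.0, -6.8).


slope = (y2-y1)/(x2-x1) = ((-6.8)-5.3)/((-14)-15.9) = (-12.1)/(-29.9) = 0.4047

0.4047


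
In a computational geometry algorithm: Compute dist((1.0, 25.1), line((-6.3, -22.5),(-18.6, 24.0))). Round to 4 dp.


|cross product| = 924.93
|line direction| = sqrt(2313.54) = 48.0993
Distance = 924.93/sqrt(2313.54) = 19.2296

19.2296


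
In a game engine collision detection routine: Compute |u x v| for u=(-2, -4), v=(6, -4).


|u x v| = |(-2)*(-4) - (-4)*6|
= |8 - (-24)| = 32

32


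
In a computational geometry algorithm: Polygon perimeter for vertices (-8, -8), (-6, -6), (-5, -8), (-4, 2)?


Sides: (-8, -8)->(-6, -6): sqrt(8) = 2.828427, (-6, -6)->(-5, -8): sqrt(5) = 2.236068, (-5, -8)->(-4, 2): sqrt(101) = 10.049876, (-4, 2)->(-8, -8): sqrt(116) = 10.77033
Sum = 25.884701
Perimeter = 25.8847

25.8847


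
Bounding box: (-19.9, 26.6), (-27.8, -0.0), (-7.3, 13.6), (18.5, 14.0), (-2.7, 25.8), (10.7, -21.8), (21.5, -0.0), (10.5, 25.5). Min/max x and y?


x range: [-27.8, 21.5]
y range: [-21.8, 26.6]
Bounding box: (-27.8,-21.8) to (21.5,26.6)

(-27.8,-21.8) to (21.5,26.6)


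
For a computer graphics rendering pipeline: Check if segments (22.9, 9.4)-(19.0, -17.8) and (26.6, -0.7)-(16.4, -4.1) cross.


Cross products: d1=-115.6, d2=148.58, d3=140.03, d4=-124.15
d1*d2 < 0 and d3*d4 < 0? yes

Yes, they intersect


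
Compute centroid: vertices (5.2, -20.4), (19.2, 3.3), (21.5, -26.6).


Centroid = ((x_A+x_B+x_C)/3, (y_A+y_B+y_C)/3)
= ((5.2+19.2+21.5)/3, ((-20.4)+3.3+(-26.6))/3)
= (15.3, -14.5667)

(15.3, -14.5667)


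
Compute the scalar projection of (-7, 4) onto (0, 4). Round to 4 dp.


u.v = 16, |v| = sqrt(16) = 4
Scalar projection = u.v / |v| = 16 / sqrt(16) = 4

4


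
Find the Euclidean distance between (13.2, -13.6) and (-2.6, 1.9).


dx=-15.8, dy=15.5
d^2 = (-15.8)^2 + 15.5^2 = 489.89
d = sqrt(489.89) = 22.1335

22.1335


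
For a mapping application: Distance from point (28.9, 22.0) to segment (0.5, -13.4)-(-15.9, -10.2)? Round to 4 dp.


Project P onto AB: t = 0 (clamped to [0,1])
Closest point on segment: (0.5, -13.4)
Distance: 45.3841

45.3841


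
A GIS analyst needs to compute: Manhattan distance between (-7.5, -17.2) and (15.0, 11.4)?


|(-7.5)-15| + |(-17.2)-11.4| = 22.5 + 28.6 = 51.1

51.1


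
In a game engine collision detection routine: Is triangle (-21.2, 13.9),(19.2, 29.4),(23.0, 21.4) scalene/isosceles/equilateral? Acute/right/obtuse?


Side lengths squared: AB^2=1872.41, BC^2=78.44, CA^2=2009.89
Sorted: [78.44, 1872.41, 2009.89]
By sides: Scalene, By angles: Obtuse

Scalene, Obtuse


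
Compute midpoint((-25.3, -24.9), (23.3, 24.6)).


M = (((-25.3)+23.3)/2, ((-24.9)+24.6)/2)
= (-1, -0.15)

(-1, -0.15)


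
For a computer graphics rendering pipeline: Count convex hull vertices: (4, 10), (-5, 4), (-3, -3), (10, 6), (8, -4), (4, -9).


Convex hull vertices (CCW): (-5, 4), (-3, -3), (4, -9), (8, -4), (10, 6), (4, 10)
Count = 6

6


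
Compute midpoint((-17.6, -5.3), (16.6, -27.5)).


M = (((-17.6)+16.6)/2, ((-5.3)+(-27.5))/2)
= (-0.5, -16.4)

(-0.5, -16.4)


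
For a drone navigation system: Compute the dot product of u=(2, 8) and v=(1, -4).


u . v = u_x*v_x + u_y*v_y = 2*1 + 8*(-4)
= 2 + (-32) = -30

-30


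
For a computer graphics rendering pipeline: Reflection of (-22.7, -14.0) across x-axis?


Reflection over x-axis: (x,y) -> (x,-y)
(-22.7, -14) -> (-22.7, 14)

(-22.7, 14)


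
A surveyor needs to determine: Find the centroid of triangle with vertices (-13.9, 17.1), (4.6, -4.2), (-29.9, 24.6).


Centroid = ((x_A+x_B+x_C)/3, (y_A+y_B+y_C)/3)
= (((-13.9)+4.6+(-29.9))/3, (17.1+(-4.2)+24.6)/3)
= (-13.0667, 12.5)

(-13.0667, 12.5)


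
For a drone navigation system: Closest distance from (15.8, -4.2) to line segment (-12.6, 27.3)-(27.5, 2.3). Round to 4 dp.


Project P onto AB: t = 0.8627 (clamped to [0,1])
Closest point on segment: (21.9929, 5.7334)
Distance: 11.7057

11.7057


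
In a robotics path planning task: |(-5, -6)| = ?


|u| = sqrt((-5)^2 + (-6)^2) = sqrt(61) = 7.8102

7.8102


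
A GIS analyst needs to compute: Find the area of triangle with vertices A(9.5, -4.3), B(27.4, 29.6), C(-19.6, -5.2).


Area = |x_A(y_B-y_C) + x_B(y_C-y_A) + x_C(y_A-y_B)|/2
= |330.6 + (-24.66) + 664.44|/2
= 970.38/2 = 485.19

485.19


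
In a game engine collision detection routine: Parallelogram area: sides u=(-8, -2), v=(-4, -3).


|u x v| = |(-8)*(-3) - (-2)*(-4)|
= |24 - 8| = 16

16


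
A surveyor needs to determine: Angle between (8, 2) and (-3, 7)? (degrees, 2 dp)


u.v = -10, |u| = sqrt(68) = 8.2462, |v| = sqrt(58) = 7.6158
cos(theta) = u.v/(|u||v|) = -10/sqrt(3944) = -0.159232
theta = acos(-0.159232) = 99.16 degrees

99.16 degrees


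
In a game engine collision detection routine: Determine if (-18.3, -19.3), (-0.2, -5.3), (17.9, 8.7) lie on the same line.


Cross product: ((-0.2)-(-18.3))*(8.7-(-19.3)) - ((-5.3)-(-19.3))*(17.9-(-18.3))
= 0

Yes, collinear


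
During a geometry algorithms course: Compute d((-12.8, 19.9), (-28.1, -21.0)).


dx=-15.3, dy=-40.9
d^2 = (-15.3)^2 + (-40.9)^2 = 1906.9
d = sqrt(1906.9) = 43.6681

43.6681


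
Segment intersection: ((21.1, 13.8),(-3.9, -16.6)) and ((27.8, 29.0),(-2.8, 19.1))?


Cross products: d1=398.79, d2=1081.53, d3=-176.32, d4=-859.06
d1*d2 < 0 and d3*d4 < 0? no

No, they don't intersect


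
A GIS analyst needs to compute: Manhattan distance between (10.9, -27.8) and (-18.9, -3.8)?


|10.9-(-18.9)| + |(-27.8)-(-3.8)| = 29.8 + 24 = 53.8

53.8


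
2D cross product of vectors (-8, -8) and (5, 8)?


u x v = u_x*v_y - u_y*v_x = (-8)*8 - (-8)*5
= (-64) - (-40) = -24

-24


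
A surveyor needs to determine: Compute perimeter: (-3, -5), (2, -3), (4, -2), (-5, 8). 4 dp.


Sides: (-3, -5)->(2, -3): sqrt(29) = 5.385165, (2, -3)->(4, -2): sqrt(5) = 2.236068, (4, -2)->(-5, 8): sqrt(181) = 13.453624, (-5, 8)->(-3, -5): sqrt(173) = 13.152946
Sum = 34.227803
Perimeter = 34.2278

34.2278


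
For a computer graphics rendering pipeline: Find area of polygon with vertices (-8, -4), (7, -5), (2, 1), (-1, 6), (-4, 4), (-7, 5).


Shoelace sum: ((-8)*(-5) - 7*(-4)) + (7*1 - 2*(-5)) + (2*6 - (-1)*1) + ((-1)*4 - (-4)*6) + ((-4)*5 - (-7)*4) + ((-7)*(-4) - (-8)*5)
= 194
Area = |194|/2 = 97

97


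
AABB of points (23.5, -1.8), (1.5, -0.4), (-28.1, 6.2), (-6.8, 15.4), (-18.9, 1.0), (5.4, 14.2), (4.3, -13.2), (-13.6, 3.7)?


x range: [-28.1, 23.5]
y range: [-13.2, 15.4]
Bounding box: (-28.1,-13.2) to (23.5,15.4)

(-28.1,-13.2) to (23.5,15.4)


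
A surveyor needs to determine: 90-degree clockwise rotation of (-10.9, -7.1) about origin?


90° CW: (x,y) -> (y, -x)
(-10.9,-7.1) -> (-7.1, 10.9)

(-7.1, 10.9)


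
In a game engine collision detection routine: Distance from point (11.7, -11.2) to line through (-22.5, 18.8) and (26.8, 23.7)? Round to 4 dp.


|cross product| = 1646.58
|line direction| = sqrt(2454.5) = 49.5429
Distance = 1646.58/sqrt(2454.5) = 33.2354

33.2354


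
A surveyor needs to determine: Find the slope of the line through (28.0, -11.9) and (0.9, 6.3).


slope = (y2-y1)/(x2-x1) = (6.3-(-11.9))/(0.9-28) = 18.2/(-27.1) = -0.6716

-0.6716


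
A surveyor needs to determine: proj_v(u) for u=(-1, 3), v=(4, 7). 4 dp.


u.v = 17, |v| = sqrt(65) = 8.0623
Scalar projection = u.v / |v| = 17 / sqrt(65) = 2.1086

2.1086


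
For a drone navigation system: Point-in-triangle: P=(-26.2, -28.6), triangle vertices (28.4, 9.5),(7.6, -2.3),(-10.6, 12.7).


Cross products: AB x AP = 148.2, BC x BP = 985.66, CA x CP = -1660.62
All same sign? no

No, outside


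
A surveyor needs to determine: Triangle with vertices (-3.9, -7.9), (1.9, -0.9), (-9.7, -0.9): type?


Side lengths squared: AB^2=82.64, BC^2=134.56, CA^2=82.64
Sorted: [82.64, 82.64, 134.56]
By sides: Isosceles, By angles: Acute

Isosceles, Acute
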